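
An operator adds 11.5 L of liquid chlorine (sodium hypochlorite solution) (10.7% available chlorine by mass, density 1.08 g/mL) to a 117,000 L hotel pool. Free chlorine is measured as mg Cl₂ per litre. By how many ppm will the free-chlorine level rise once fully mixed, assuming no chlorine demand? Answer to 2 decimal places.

11.36 ppm

Mass of solution: 11.5 L × 1000 mL/L × 1.08 g/mL = 12,420 g.
Available chlorine delivered: 12,420 g × 0.107 = 1329 g as Cl₂.
Concentration rise: 1329 g / 117,000 L = 11.36 mg/L = 11.36 ppm.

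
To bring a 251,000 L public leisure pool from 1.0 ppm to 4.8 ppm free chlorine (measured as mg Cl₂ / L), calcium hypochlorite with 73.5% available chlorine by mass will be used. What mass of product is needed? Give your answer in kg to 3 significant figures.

1.30 kg

Chlorine deficit: 4.8 − 1.0 = 3.8 ppm = 3.8 mg/L as Cl₂.
Cl₂ equivalent needed: 3.8 mg/L × 251,000 L = 953,800 mg = 953.8 g.
Product at 73.5% available chlorine: 953.8 / 0.735 = 1298 g.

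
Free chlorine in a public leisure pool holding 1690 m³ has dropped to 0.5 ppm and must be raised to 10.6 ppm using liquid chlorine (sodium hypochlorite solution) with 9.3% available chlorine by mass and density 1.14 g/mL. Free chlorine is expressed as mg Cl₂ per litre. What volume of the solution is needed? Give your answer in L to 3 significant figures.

161 L

Volume: 1690 m³ = 1,690,000 L.
Chlorine deficit: 10.6 − 0.5 = 10.1 ppm = 10.1 mg/L as Cl₂.
Cl₂ equivalent needed: 10.1 mg/L × 1,690,000 L = 17,070,000 mg = 17,070 g.
Product at 9.3% available chlorine: 17,070 / 0.093 = 183,500 g.
Volume at density 1.14 g/mL: 183,500 g ÷ 1.14 g/mL = 161,000 mL.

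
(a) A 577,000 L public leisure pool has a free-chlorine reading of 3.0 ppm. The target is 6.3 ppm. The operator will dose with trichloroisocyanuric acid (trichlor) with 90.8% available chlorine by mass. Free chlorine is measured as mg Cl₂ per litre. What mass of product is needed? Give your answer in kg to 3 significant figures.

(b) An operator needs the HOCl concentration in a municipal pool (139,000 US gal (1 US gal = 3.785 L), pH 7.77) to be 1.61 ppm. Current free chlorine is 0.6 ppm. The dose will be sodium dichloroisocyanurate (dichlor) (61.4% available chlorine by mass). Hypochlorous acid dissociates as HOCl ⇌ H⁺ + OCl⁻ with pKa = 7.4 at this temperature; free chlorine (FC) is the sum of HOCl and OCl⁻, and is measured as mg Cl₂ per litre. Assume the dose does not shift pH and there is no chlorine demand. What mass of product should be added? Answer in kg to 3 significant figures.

(a) 2.10 kg; (b) 4.10 kg

(a) Chlorine deficit: 6.3 − 3.0 = 3.3 ppm = 3.3 mg/L as Cl₂.
(a) Cl₂ equivalent needed: 3.3 mg/L × 577,000 L = 1,904,000 mg = 1904 g.
(a) Product at 90.8% available chlorine: 1904 / 0.908 = 2097 g.

(b) Volume: 139,000 US gal × 3.785 L/gal = 526,115 L.
(b) [OCl⁻]/[HOCl] = 10^(pH − pKa) = 10^(7.77 − 7.4) = 2.344; fraction as HOCl = 1/(1 + 2.344) = 0.299.
(b) Free chlorine required for 1.61 ppm HOCl: 1.61 / 0.299 = 5.384 ppm.
(b) FC to add: 5.384 − 0.6 = 4.784 mg/L as Cl₂.
(b) Cl₂ equivalent: 4.784 mg/L × 526,115 L = 2517 g.
(b) Product at 61.4% available Cl: 2517 / 0.614 = 4099 g.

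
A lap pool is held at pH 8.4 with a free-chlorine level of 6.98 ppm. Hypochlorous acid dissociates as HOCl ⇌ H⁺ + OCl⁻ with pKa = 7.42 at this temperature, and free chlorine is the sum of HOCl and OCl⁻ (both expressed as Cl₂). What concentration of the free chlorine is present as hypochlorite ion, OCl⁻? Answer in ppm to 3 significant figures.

[OCl⁻]/[HOCl] = 10^(pH − pKa) = 10^(8.4 − 7.42) = 10^0.98 = 9.55.
Fraction as HOCl = 1 / (1 + 9.55) = 0.09479.
OCl⁻ = (1 − 0.09479) × 6.98 ppm = 6.318 ppm.

6.32 ppm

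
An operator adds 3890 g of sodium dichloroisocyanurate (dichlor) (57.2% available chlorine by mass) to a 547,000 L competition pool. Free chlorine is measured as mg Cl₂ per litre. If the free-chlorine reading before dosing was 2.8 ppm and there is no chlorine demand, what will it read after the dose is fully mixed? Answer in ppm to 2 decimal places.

6.87 ppm

Available chlorine delivered: 3890 g × 0.572 = 2225 g as Cl₂.
Concentration rise: 2225 g / 547,000 L = 4.068 mg/L = 4.07 ppm.
Final FC: 2.8 + 4.07 = 6.87 ppm.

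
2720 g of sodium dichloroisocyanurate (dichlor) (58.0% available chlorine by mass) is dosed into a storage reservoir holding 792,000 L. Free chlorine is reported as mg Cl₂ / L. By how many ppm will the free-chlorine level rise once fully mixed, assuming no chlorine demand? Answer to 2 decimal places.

1.99 ppm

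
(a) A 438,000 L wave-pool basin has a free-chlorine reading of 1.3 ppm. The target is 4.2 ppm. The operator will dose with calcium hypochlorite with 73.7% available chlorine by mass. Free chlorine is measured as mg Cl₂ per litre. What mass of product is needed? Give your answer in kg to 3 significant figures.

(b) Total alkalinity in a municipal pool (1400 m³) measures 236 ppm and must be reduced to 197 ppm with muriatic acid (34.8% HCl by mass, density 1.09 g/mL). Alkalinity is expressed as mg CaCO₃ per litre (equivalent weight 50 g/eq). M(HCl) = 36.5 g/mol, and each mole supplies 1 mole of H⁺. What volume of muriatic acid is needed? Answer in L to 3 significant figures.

(a) 1.72 kg; (b) 105 L

(a) Chlorine deficit: 4.2 − 1.3 = 2.9 ppm = 2.9 mg/L as Cl₂.
(a) Cl₂ equivalent needed: 2.9 mg/L × 438,000 L = 1,270,000 mg = 1270 g.
(a) Product at 73.7% available chlorine: 1270 / 0.737 = 1723 g.

(b) Volume: 1400 m³ = 1,400,000 L.
(b) Alkalinity to neutralize: (236 − 197) = 39 mg/L as CaCO₃ × 1,400,000 L = 54,600 g as CaCO₃.
(b) Equivalents of H⁺ required: 54,600 ÷ 50 g/eq = 1092 eq = 1092 mol HCl.
(b) Mass of HCl: 1092 × 36.5 = 39,860 g.
(b) Mass of 34.8% solution: 39,860 / 0.348 = 114,500 g.
(b) Volume: 114,500 g ÷ 1.09 g/mL = 105,100 mL.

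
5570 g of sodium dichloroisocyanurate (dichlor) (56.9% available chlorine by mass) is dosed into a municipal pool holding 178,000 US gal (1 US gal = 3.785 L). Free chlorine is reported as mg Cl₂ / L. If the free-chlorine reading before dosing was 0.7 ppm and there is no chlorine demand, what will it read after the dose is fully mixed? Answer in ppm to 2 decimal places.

Volume: 178,000 US gal × 3.785 L/gal = 673,730 L.
Available chlorine delivered: 5570 g × 0.569 = 3169 g as Cl₂.
Concentration rise: 3169 g / 673,730 L = 4.704 mg/L = 4.70 ppm.
Final FC: 0.7 + 4.70 = 5.40 ppm.

5.40 ppm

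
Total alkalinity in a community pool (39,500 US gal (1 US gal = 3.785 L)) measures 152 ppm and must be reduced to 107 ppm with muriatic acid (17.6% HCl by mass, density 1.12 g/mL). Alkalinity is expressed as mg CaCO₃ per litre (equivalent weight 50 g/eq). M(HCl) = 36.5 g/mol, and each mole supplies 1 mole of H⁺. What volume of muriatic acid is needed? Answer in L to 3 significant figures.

24.9 L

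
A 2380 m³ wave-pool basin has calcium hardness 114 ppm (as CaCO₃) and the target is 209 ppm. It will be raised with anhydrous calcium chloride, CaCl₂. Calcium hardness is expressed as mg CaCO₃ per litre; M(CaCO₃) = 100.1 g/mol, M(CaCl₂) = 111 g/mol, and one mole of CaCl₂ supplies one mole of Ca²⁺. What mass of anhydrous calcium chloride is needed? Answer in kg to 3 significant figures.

251 kg

Volume: 2380 m³ = 2,380,000 L.
Hardness to add: (209 − 114) = 95 mg/L as CaCO₃ × 2,380,000 L = 226,100 g as CaCO₃.
Moles of Ca²⁺ (1 mol Ca²⁺ ≡ 1 mol CaCO₃): 226,100 / 100.1 g/mol = 2259 mol.
Mass of CaCl₂: 2259 × 111 = 250,700 g.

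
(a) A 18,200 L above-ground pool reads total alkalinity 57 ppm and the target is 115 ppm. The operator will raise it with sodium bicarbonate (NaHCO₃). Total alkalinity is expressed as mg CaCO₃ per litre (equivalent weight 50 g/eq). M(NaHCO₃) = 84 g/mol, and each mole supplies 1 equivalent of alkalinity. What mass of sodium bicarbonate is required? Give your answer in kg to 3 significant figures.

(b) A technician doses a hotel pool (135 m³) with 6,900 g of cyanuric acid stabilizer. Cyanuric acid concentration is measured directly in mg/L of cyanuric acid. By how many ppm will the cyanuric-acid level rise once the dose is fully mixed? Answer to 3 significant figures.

(a) Alkalinity to add: (115 − 57) = 58 mg/L as CaCO₃ × 18,200 L = 1056 g as CaCO₃.
(a) Equivalents: 1056 g ÷ 50 g/eq = 21.11 eq.
(a) NaHCO₃ supplies 1 eq per mole → 21.11 mol.
(a) Mass: 21.11 mol × 84 g/mol = 1773 g.

(b) Volume: 135 m³ = 135,000 L.
(b) Rise: 6,900 g / 135,000 L × 1000 = 51.11 mg/L.

(a) 1.77 kg; (b) 51.1 ppm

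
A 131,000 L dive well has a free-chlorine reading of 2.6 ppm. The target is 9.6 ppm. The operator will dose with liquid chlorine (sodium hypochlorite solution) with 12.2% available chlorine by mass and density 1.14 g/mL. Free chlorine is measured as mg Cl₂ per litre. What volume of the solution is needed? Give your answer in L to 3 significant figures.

6.59 L

Chlorine deficit: 9.6 − 2.6 = 7 ppm = 7 mg/L as Cl₂.
Cl₂ equivalent needed: 7 mg/L × 131,000 L = 917,000 mg = 917 g.
Product at 12.2% available chlorine: 917 / 0.122 = 7516 g.
Volume at density 1.14 g/mL: 7516 g ÷ 1.14 g/mL = 6593 mL.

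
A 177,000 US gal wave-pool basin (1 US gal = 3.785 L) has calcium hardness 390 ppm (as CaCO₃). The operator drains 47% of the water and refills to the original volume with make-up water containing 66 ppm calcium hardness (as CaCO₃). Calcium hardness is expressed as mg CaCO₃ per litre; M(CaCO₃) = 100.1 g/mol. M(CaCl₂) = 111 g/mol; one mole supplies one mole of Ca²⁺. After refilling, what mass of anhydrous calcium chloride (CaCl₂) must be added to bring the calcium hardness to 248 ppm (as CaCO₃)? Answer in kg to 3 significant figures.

Volume: 177,000 US gal × 3.785 L/gal = 669,945 L.
After draining 47% and refilling: 390 × 0.53 + 66 × 0.47 = 237.72 ppm.
Deficit to target: 248 − 237.72 = 10.28 mg/L.
As CaCO₃: 10.28 mg/L × 669,945 L = 6887 g; ÷ 100.1 = 68.8 mol Ca²⁺.
Mass: 68.8 × 111 = 7637 g.

7.64 kg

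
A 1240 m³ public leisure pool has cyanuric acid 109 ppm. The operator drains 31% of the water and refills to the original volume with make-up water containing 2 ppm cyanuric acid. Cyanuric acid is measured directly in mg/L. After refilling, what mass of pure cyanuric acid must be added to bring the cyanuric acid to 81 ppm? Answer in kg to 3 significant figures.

Volume: 1240 m³ = 1,240,000 L.
After draining 31% and refilling: 109 × 0.69 + 2 × 0.31 = 75.83 ppm.
Deficit to target: 81 − 75.83 = 5.17 mg/L.
Mass: 5.17 mg/L × 1,240,000 L = 6411 g cyanuric acid.

6.41 kg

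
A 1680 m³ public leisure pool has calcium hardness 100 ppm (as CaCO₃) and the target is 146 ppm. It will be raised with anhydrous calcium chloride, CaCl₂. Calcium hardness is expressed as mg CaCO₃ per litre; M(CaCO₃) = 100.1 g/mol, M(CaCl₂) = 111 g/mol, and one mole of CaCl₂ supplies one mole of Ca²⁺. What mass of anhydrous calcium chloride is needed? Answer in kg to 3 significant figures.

Volume: 1680 m³ = 1,680,000 L.
Hardness to add: (146 − 100) = 46 mg/L as CaCO₃ × 1,680,000 L = 77,280 g as CaCO₃.
Moles of Ca²⁺ (1 mol Ca²⁺ ≡ 1 mol CaCO₃): 77,280 / 100.1 g/mol = 772 mol.
Mass of CaCl₂: 772 × 111 = 85,700 g.

85.7 kg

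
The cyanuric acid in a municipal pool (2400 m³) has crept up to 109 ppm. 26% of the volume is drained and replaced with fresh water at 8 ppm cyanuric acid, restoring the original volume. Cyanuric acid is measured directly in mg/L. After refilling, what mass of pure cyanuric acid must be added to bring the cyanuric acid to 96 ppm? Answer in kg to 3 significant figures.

Volume: 2400 m³ = 2,400,000 L.
After draining 26% and refilling: 109 × 0.74 + 8 × 0.26 = 82.74 ppm.
Deficit to target: 96 − 82.74 = 13.26 mg/L.
Mass: 13.26 mg/L × 2,400,000 L = 31,820 g cyanuric acid.

31.8 kg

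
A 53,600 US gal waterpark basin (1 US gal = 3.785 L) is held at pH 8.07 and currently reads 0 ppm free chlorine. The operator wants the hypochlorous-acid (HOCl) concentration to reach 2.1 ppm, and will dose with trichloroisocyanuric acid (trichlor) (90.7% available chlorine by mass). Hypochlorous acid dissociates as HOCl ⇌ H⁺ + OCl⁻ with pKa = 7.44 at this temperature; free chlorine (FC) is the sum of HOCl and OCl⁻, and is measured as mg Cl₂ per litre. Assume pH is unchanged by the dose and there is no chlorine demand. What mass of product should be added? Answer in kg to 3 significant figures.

Volume: 53,600 US gal × 3.785 L/gal = 202,876 L.
[OCl⁻]/[HOCl] = 10^(pH − pKa) = 10^(8.07 − 7.44) = 4.266; fraction as HOCl = 1/(1 + 4.266) = 0.1899.
Free chlorine required for 2.1 ppm HOCl: 2.1 / 0.1899 = 11.06 ppm.
FC to add: 11.06 − 0 = 11.06 mg/L as Cl₂.
Cl₂ equivalent: 11.06 mg/L × 202,876 L = 2243 g.
Product at 90.7% available Cl: 2243 / 0.907 = 2473 g.

2.47 kg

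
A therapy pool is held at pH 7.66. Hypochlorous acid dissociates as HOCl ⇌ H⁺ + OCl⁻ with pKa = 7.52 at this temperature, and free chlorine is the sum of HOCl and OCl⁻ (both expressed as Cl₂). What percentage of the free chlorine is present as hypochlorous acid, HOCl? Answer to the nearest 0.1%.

42.0%

[OCl⁻]/[HOCl] = 10^(pH − pKa) = 10^(7.66 − 7.52) = 10^0.14 = 1.38.
Fraction as HOCl = 1 / (1 + 1.38) = 0.4201.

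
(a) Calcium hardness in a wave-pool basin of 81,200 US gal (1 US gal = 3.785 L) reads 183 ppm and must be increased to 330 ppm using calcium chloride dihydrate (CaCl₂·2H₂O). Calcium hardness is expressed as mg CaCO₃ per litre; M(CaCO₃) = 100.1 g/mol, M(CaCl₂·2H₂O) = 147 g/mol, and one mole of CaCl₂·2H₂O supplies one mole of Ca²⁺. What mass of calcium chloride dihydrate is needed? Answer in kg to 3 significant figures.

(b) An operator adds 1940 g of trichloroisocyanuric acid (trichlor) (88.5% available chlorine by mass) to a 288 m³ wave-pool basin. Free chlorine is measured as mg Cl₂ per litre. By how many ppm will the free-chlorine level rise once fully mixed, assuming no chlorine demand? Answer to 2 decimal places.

(a) 66.3 kg; (b) 5.96 ppm

(a) Volume: 81,200 US gal × 3.785 L/gal = 307,342 L.
(a) Hardness to add: (330 − 183) = 147 mg/L as CaCO₃ × 307,342 L = 45,180 g as CaCO₃.
(a) Moles of Ca²⁺ (1 mol Ca²⁺ ≡ 1 mol CaCO₃): 45,180 / 100.1 g/mol = 451.3 mol.
(a) Mass of CaCl₂·2H₂O: 451.3 × 147 = 66,350 g.

(b) Volume: 288 m³ = 288,000 L.
(b) Available chlorine delivered: 1940 g × 0.885 = 1717 g as Cl₂.
(b) Concentration rise: 1717 g / 288,000 L = 5.961 mg/L = 5.96 ppm.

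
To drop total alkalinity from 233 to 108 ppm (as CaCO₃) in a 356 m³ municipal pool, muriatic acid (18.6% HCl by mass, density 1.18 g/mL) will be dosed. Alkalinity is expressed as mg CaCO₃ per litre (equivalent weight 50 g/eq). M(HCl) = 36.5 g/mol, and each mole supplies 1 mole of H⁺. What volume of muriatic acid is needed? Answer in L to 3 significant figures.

148 L

Volume: 356 m³ = 356,000 L.
Alkalinity to neutralize: (233 − 108) = 125 mg/L as CaCO₃ × 356,000 L = 44,500 g as CaCO₃.
Equivalents of H⁺ required: 44,500 ÷ 50 g/eq = 890 eq = 890 mol HCl.
Mass of HCl: 890 × 36.5 = 32,480 g.
Mass of 18.6% solution: 32,480 / 0.186 = 174,700 g.
Volume: 174,700 g ÷ 1.18 g/mL = 148,000 mL.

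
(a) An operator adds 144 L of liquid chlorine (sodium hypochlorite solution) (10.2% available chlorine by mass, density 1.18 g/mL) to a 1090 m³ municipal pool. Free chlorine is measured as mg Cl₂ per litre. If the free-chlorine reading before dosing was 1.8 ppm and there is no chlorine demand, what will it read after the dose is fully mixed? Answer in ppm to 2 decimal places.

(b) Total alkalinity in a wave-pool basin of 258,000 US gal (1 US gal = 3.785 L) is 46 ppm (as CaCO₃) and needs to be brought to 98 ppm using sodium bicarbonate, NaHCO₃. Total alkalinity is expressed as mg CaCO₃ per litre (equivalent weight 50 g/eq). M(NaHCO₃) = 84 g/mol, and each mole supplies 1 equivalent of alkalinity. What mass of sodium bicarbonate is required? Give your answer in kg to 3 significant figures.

(a) 17.70 ppm; (b) 85.3 kg

(a) Volume: 1090 m³ = 1,090,000 L.
(a) Mass of solution: 144 L × 1000 mL/L × 1.18 g/mL = 169,900 g.
(a) Available chlorine delivered: 169,900 g × 0.102 = 17,330 g as Cl₂.
(a) Concentration rise: 17,330 g / 1,090,000 L = 15.9 mg/L = 15.90 ppm.
(a) Final FC: 1.8 + 15.90 = 17.70 ppm.

(b) Volume: 258,000 US gal × 3.785 L/gal = 976,530 L.
(b) Alkalinity to add: (98 − 46) = 52 mg/L as CaCO₃ × 976,530 L = 50,780 g as CaCO₃.
(b) Equivalents: 50,780 g ÷ 50 g/eq = 1016 eq.
(b) NaHCO₃ supplies 1 eq per mole → 1016 mol.
(b) Mass: 1016 mol × 84 g/mol = 85,310 g.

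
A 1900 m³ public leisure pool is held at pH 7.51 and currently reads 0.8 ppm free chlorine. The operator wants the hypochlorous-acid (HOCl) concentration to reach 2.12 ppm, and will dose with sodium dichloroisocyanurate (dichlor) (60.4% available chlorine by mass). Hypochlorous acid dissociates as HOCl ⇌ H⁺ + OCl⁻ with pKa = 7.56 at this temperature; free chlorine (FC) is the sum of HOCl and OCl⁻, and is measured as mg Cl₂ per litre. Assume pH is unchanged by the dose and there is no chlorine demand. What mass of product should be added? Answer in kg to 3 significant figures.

10.1 kg

Volume: 1900 m³ = 1,900,000 L.
[OCl⁻]/[HOCl] = 10^(pH − pKa) = 10^(7.51 − 7.56) = 0.8913; fraction as HOCl = 1/(1 + 0.8913) = 0.5288.
Free chlorine required for 2.12 ppm HOCl: 2.12 / 0.5288 = 4.009 ppm.
FC to add: 4.009 − 0.8 = 3.209 mg/L as Cl₂.
Cl₂ equivalent: 3.209 mg/L × 1,900,000 L = 6098 g.
Product at 60.4% available Cl: 6098 / 0.604 = 10,100 g.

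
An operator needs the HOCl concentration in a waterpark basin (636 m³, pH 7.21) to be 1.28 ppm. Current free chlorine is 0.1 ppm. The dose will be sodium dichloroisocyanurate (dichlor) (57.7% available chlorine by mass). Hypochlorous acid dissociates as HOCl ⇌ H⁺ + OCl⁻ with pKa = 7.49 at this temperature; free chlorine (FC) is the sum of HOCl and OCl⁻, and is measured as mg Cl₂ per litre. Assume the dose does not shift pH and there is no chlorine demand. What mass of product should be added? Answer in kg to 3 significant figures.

Volume: 636 m³ = 636,000 L.
[OCl⁻]/[HOCl] = 10^(pH − pKa) = 10^(7.21 − 7.49) = 0.5248; fraction as HOCl = 1/(1 + 0.5248) = 0.6558.
Free chlorine required for 1.28 ppm HOCl: 1.28 / 0.6558 = 1.952 ppm.
FC to add: 1.952 − 0.1 = 1.852 mg/L as Cl₂.
Cl₂ equivalent: 1.852 mg/L × 636,000 L = 1178 g.
Product at 57.7% available Cl: 1178 / 0.577 = 2041 g.

2.04 kg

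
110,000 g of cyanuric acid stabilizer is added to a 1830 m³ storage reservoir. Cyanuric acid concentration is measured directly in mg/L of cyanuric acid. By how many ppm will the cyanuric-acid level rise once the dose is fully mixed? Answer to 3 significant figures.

60.1 ppm

Volume: 1830 m³ = 1,830,000 L.
Rise: 110,000 g / 1,830,000 L × 1000 = 60.11 mg/L.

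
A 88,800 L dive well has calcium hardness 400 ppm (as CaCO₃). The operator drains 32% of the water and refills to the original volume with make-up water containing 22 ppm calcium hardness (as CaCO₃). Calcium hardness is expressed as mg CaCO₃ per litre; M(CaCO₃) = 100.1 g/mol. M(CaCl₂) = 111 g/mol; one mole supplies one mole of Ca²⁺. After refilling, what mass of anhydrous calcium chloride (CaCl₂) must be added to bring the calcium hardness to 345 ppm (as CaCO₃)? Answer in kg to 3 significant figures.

After draining 32% and refilling: 400 × 0.68 + 22 × 0.32 = 279.04 ppm.
Deficit to target: 345 − 279.04 = 65.96 mg/L.
As CaCO₃: 65.96 mg/L × 88,800 L = 5857 g; ÷ 100.1 = 58.51 mol Ca²⁺.
Mass: 58.51 × 111 = 6495 g.

6.50 kg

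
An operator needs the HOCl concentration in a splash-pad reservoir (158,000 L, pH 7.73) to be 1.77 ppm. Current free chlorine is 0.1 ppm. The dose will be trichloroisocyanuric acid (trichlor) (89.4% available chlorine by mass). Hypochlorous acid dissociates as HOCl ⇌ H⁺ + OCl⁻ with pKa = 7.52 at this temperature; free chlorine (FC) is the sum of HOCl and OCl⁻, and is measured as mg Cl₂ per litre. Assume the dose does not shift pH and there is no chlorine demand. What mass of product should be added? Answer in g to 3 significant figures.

802 g

[OCl⁻]/[HOCl] = 10^(pH − pKa) = 10^(7.73 − 7.52) = 1.622; fraction as HOCl = 1/(1 + 1.622) = 0.3814.
Free chlorine required for 1.77 ppm HOCl: 1.77 / 0.3814 = 4.641 ppm.
FC to add: 4.641 − 0.1 = 4.541 mg/L as Cl₂.
Cl₂ equivalent: 4.541 mg/L × 158,000 L = 717.4 g.
Product at 89.4% available Cl: 717.4 / 0.894 = 802.5 g.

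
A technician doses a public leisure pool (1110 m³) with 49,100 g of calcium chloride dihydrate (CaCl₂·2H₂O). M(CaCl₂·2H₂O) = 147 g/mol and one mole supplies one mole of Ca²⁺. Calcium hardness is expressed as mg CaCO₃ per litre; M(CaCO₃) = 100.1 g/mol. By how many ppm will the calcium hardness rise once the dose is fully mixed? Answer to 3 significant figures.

Volume: 1110 m³ = 1,110,000 L.
Moles of Ca²⁺: 49,100 g ÷ 147 g/mol = 334 mol.
As CaCO₃: 334 mol × 100.1 g/mol = 33,430 g.
Rise: 33,430 g / 1,110,000 L × 1000 = 30.12 mg/L.

30.1 ppm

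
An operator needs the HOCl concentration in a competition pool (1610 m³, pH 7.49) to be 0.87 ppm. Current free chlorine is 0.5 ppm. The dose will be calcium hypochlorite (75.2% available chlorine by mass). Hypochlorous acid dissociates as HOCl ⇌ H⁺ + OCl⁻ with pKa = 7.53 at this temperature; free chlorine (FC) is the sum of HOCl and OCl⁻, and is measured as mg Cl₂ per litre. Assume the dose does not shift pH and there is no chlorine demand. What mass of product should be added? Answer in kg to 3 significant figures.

2.49 kg

Volume: 1610 m³ = 1,610,000 L.
[OCl⁻]/[HOCl] = 10^(pH − pKa) = 10^(7.49 − 7.53) = 0.912; fraction as HOCl = 1/(1 + 0.912) = 0.523.
Free chlorine required for 0.87 ppm HOCl: 0.87 / 0.523 = 1.663 ppm.
FC to add: 1.663 − 0.5 = 1.163 mg/L as Cl₂.
Cl₂ equivalent: 1.163 mg/L × 1,610,000 L = 1873 g.
Product at 75.2% available Cl: 1873 / 0.752 = 2491 g.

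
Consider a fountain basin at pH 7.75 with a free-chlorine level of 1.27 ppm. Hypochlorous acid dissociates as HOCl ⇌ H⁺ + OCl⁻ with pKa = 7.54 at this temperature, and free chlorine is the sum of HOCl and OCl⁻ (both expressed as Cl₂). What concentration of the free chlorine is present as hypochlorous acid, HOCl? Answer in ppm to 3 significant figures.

0.484 ppm

[OCl⁻]/[HOCl] = 10^(pH − pKa) = 10^(7.75 − 7.54) = 10^0.21 = 1.622.
Fraction as HOCl = 1 / (1 + 1.622) = 0.3814.
HOCl = 0.3814 × 1.27 ppm = 0.4844 ppm.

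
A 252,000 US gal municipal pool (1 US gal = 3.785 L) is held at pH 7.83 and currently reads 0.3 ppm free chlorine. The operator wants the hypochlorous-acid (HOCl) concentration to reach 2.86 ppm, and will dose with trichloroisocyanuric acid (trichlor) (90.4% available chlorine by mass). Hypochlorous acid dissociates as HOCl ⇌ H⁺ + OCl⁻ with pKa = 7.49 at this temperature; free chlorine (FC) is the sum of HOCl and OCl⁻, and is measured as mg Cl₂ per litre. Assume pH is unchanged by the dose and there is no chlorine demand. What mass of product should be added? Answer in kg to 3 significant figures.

9.30 kg

Volume: 252,000 US gal × 3.785 L/gal = 953,820 L.
[OCl⁻]/[HOCl] = 10^(pH − pKa) = 10^(7.83 − 7.49) = 2.188; fraction as HOCl = 1/(1 + 2.188) = 0.3137.
Free chlorine required for 2.86 ppm HOCl: 2.86 / 0.3137 = 9.117 ppm.
FC to add: 9.117 − 0.3 = 8.817 mg/L as Cl₂.
Cl₂ equivalent: 8.817 mg/L × 953,820 L = 8410 g.
Product at 90.4% available Cl: 8410 / 0.904 = 9303 g.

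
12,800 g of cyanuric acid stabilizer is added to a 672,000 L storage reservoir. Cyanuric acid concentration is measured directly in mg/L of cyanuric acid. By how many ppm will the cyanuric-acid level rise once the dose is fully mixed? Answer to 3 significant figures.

Rise: 12,800 g / 672,000 L × 1000 = 19.05 mg/L.

19.0 ppm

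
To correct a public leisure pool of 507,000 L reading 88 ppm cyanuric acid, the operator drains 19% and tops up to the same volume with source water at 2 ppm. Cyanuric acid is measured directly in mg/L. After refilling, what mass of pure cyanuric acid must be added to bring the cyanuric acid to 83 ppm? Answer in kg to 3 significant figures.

After draining 19% and refilling: 88 × 0.81 + 2 × 0.19 = 71.66 ppm.
Deficit to target: 83 − 71.66 = 11.34 mg/L.
Mass: 11.34 mg/L × 507,000 L = 5749 g cyanuric acid.

5.75 kg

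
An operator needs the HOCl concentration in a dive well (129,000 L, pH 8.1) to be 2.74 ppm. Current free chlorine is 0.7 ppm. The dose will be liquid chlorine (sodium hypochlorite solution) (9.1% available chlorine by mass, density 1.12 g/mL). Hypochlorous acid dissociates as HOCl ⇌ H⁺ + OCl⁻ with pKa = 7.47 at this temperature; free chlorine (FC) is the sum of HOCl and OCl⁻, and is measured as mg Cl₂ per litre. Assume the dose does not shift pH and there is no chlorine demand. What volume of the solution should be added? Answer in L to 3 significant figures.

17.4 L

[OCl⁻]/[HOCl] = 10^(pH − pKa) = 10^(8.1 − 7.47) = 4.266; fraction as HOCl = 1/(1 + 4.266) = 0.1899.
Free chlorine required for 2.74 ppm HOCl: 2.74 / 0.1899 = 14.43 ppm.
FC to add: 14.43 − 0.7 = 13.73 mg/L as Cl₂.
Cl₂ equivalent: 13.73 mg/L × 129,000 L = 1771 g.
Product at 9.1% available Cl: 1771 / 0.091 = 19,460 g.
Volume: 19,460 g ÷ 1.12 g/mL = 17,380 mL.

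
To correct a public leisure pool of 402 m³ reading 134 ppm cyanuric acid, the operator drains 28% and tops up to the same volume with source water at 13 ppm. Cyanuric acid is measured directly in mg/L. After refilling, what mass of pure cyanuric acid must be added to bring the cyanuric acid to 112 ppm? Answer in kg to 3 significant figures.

Volume: 402 m³ = 402,000 L.
After draining 28% and refilling: 134 × 0.72 + 13 × 0.28 = 100.12 ppm.
Deficit to target: 112 − 100.12 = 11.88 mg/L.
Mass: 11.88 mg/L × 402,000 L = 4776 g cyanuric acid.

4.78 kg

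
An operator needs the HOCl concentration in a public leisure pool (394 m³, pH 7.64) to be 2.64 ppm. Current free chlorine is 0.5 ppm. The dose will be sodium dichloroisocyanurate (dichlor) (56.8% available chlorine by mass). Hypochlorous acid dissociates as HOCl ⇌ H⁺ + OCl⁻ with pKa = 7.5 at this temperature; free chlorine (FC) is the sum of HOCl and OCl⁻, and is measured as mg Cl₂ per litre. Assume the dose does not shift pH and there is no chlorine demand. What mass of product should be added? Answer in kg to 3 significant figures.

Volume: 394 m³ = 394,000 L.
[OCl⁻]/[HOCl] = 10^(pH − pKa) = 10^(7.64 − 7.5) = 1.38; fraction as HOCl = 1/(1 + 1.38) = 0.4201.
Free chlorine required for 2.64 ppm HOCl: 2.64 / 0.4201 = 6.284 ppm.
FC to add: 6.284 − 0.5 = 5.784 mg/L as Cl₂.
Cl₂ equivalent: 5.784 mg/L × 394,000 L = 2279 g.
Product at 56.8% available Cl: 2279 / 0.568 = 4012 g.

4.01 kg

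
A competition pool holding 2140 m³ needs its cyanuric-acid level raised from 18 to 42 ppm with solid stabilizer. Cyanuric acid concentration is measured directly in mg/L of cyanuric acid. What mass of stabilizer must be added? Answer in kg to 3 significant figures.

51.4 kg

Volume: 2140 m³ = 2,140,000 L.
CYA to add: (42 − 18) = 24 mg/L × 2,140,000 L = 51,360 g cyanuric acid.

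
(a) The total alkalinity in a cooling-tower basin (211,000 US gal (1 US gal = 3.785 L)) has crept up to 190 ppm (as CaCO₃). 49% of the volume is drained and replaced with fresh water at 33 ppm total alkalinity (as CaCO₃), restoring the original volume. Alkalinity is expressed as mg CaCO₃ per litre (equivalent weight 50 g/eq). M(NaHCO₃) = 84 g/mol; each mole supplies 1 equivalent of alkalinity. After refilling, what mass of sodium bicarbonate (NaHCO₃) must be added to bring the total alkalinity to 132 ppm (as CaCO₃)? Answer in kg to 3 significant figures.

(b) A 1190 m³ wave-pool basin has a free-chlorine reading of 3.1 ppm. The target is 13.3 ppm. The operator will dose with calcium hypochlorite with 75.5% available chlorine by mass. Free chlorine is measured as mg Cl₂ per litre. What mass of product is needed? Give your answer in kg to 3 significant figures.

(a) 25.4 kg; (b) 16.1 kg

(a) Volume: 211,000 US gal × 3.785 L/gal = 798,635 L.
(a) After draining 49% and refilling: 190 × 0.51 + 33 × 0.49 = 113.07 ppm.
(a) Deficit to target: 132 − 113.07 = 18.93 mg/L.
(a) As CaCO₃: 18.93 mg/L × 798,635 L = 15,120 g; ÷ 50 g/eq ÷ 1 = 302.4 mol NaHCO₃.
(a) Mass: 302.4 × 84 = 25,400 g.

(b) Volume: 1190 m³ = 1,190,000 L.
(b) Chlorine deficit: 13.3 − 3.1 = 10.2 ppm = 10.2 mg/L as Cl₂.
(b) Cl₂ equivalent needed: 10.2 mg/L × 1,190,000 L = 12,140,000 mg = 12,140 g.
(b) Product at 75.5% available chlorine: 12,140 / 0.755 = 16,080 g.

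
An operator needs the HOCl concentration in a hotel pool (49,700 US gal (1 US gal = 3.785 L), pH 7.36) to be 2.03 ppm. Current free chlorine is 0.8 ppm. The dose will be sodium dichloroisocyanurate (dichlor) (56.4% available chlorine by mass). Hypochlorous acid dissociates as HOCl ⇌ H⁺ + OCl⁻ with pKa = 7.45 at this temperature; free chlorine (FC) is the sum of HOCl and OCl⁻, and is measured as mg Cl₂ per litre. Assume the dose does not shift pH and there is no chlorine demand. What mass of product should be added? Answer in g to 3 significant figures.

961 g

Volume: 49,700 US gal × 3.785 L/gal = 188,114 L.
[OCl⁻]/[HOCl] = 10^(pH − pKa) = 10^(7.36 − 7.45) = 0.8128; fraction as HOCl = 1/(1 + 0.8128) = 0.5516.
Free chlorine required for 2.03 ppm HOCl: 2.03 / 0.5516 = 3.68 ppm.
FC to add: 3.68 − 0.8 = 2.88 mg/L as Cl₂.
Cl₂ equivalent: 2.88 mg/L × 188,114 L = 541.8 g.
Product at 56.4% available Cl: 541.8 / 0.564 = 960.6 g.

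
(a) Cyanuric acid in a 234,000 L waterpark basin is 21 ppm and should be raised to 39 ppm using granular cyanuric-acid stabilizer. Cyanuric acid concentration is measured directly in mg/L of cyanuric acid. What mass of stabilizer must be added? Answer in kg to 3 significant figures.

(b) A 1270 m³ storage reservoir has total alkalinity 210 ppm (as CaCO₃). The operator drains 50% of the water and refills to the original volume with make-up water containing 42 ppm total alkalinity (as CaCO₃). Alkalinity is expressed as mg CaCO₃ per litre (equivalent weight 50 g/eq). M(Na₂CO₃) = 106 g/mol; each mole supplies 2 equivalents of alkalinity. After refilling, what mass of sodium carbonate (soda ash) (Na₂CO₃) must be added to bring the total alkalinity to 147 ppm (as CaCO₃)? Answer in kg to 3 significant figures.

(a) CYA to add: (39 − 21) = 18 mg/L × 234,000 L = 4212 g cyanuric acid.

(b) Volume: 1270 m³ = 1,270,000 L.
(b) After draining 50% and refilling: 210 × 0.50 + 42 × 0.50 = 126 ppm.
(b) Deficit to target: 147 − 126 = 21 mg/L.
(b) As CaCO₃: 21 mg/L × 1,270,000 L = 26,670 g; ÷ 50 g/eq ÷ 2 = 266.7 mol Na₂CO₃.
(b) Mass: 266.7 × 106 = 28,270 g.

(a) 4.21 kg; (b) 28.3 kg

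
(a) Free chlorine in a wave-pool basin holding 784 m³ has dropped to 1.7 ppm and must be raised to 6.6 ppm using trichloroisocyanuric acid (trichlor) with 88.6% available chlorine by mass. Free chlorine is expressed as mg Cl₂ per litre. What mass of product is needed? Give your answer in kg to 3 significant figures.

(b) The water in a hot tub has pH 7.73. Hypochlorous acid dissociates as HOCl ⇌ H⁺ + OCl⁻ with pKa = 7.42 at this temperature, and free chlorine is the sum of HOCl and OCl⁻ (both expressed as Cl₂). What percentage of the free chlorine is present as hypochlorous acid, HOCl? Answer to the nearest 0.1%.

(a) Volume: 784 m³ = 784,000 L.
(a) Chlorine deficit: 6.6 − 1.7 = 4.9 ppm = 4.9 mg/L as Cl₂.
(a) Cl₂ equivalent needed: 4.9 mg/L × 784,000 L = 3,842,000 mg = 3842 g.
(a) Product at 88.6% available chlorine: 3842 / 0.886 = 4336 g.

(b) [OCl⁻]/[HOCl] = 10^(pH − pKa) = 10^(7.73 − 7.42) = 10^0.31 = 2.042.
(b) Fraction as HOCl = 1 / (1 + 2.042) = 0.3288.

(a) 4.34 kg; (b) 32.9%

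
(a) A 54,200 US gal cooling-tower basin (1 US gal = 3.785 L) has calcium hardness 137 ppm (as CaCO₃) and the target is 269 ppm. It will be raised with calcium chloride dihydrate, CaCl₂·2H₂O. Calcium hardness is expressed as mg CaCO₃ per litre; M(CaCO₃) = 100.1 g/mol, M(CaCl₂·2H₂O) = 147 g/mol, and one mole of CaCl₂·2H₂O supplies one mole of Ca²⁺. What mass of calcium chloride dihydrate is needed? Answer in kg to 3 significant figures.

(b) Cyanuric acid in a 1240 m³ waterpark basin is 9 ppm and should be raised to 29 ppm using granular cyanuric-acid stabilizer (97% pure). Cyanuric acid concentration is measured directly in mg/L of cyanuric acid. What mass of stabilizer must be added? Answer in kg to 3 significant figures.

(a) Volume: 54,200 US gal × 3.785 L/gal = 205,147 L.
(a) Hardness to add: (269 − 137) = 132 mg/L as CaCO₃ × 205,147 L = 27,080 g as CaCO₃.
(a) Moles of Ca²⁺ (1 mol Ca²⁺ ≡ 1 mol CaCO₃): 27,080 / 100.1 g/mol = 270.5 mol.
(a) Mass of CaCl₂·2H₂O: 270.5 × 147 = 39,770 g.

(b) Volume: 1240 m³ = 1,240,000 L.
(b) CYA to add: (29 − 9) = 20 mg/L × 1,240,000 L = 24,800 g cyanuric acid.
(b) At 97% purity: 24,800 / 0.97 = 25,570 g product.

(a) 39.8 kg; (b) 25.6 kg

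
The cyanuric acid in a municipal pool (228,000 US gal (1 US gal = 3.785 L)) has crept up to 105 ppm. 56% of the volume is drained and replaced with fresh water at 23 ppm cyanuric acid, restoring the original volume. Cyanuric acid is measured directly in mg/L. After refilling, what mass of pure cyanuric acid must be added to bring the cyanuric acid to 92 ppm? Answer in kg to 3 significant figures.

28.4 kg

Volume: 228,000 US gal × 3.785 L/gal = 862,980 L.
After draining 56% and refilling: 105 × 0.44 + 23 × 0.56 = 59.08 ppm.
Deficit to target: 92 − 59.08 = 32.92 mg/L.
Mass: 32.92 mg/L × 862,980 L = 28,410 g cyanuric acid.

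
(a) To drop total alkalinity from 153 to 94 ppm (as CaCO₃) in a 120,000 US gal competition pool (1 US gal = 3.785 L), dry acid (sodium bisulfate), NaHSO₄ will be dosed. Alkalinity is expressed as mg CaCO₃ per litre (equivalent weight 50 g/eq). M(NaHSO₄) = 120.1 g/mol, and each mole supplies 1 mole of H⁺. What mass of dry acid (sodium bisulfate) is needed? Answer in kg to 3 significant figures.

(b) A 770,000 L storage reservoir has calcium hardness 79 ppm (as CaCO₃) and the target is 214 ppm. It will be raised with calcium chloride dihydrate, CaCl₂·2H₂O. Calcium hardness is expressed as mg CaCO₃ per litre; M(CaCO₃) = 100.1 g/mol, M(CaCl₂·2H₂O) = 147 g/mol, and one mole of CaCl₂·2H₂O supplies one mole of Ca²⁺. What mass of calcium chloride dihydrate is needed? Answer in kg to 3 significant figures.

(a) Volume: 120,000 US gal × 3.785 L/gal = 454,200 L.
(a) Alkalinity to neutralize: (153 − 94) = 59 mg/L as CaCO₃ × 454,200 L = 26,800 g as CaCO₃.
(a) Equivalents of H⁺ required: 26,800 ÷ 50 g/eq = 536 eq = 536 mol NaHSO₄.
(a) Mass of NaHSO₄: 536 × 120.1 = 64,370 g.

(b) Hardness to add: (214 − 79) = 135 mg/L as CaCO₃ × 770,000 L = 104,000 g as CaCO₃.
(b) Moles of Ca²⁺ (1 mol Ca²⁺ ≡ 1 mol CaCO₃): 104,000 / 100.1 g/mol = 1038 mol.
(b) Mass of CaCl₂·2H₂O: 1038 × 147 = 152,700 g.

(a) 64.4 kg; (b) 153 kg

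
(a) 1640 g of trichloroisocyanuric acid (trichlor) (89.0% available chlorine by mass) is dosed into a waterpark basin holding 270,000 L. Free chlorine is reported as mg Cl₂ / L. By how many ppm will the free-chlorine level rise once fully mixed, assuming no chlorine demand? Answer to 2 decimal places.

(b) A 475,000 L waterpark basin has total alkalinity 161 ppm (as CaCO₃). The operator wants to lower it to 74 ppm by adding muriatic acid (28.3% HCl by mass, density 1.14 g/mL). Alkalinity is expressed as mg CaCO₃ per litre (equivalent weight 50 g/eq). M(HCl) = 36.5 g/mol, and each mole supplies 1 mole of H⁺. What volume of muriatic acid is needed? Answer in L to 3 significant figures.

(a) 5.41 ppm; (b) 93.5 L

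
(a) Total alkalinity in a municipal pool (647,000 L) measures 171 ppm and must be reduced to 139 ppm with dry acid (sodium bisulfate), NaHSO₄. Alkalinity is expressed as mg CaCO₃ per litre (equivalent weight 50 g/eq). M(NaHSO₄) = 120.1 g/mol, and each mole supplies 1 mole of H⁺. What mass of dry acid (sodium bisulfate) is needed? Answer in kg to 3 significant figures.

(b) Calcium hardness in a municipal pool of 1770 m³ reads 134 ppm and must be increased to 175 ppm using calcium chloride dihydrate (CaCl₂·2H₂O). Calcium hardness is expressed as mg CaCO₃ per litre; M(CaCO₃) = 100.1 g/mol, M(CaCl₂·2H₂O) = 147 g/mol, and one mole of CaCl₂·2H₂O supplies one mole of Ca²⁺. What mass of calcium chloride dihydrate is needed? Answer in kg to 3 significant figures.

(a) 49.7 kg; (b) 107 kg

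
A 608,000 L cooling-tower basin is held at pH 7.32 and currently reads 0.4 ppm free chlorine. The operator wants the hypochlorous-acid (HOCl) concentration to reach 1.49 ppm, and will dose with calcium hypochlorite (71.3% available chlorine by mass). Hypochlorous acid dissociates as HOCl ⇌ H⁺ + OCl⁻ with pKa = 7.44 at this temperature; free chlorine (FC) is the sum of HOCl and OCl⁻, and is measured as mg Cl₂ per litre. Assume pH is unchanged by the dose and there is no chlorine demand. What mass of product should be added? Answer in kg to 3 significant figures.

1.89 kg

[OCl⁻]/[HOCl] = 10^(pH − pKa) = 10^(7.32 − 7.44) = 0.7586; fraction as HOCl = 1/(1 + 0.7586) = 0.5686.
Free chlorine required for 1.49 ppm HOCl: 1.49 / 0.5686 = 2.62 ppm.
FC to add: 2.62 − 0.4 = 2.22 mg/L as Cl₂.
Cl₂ equivalent: 2.22 mg/L × 608,000 L = 1350 g.
Product at 71.3% available Cl: 1350 / 0.713 = 1893 g.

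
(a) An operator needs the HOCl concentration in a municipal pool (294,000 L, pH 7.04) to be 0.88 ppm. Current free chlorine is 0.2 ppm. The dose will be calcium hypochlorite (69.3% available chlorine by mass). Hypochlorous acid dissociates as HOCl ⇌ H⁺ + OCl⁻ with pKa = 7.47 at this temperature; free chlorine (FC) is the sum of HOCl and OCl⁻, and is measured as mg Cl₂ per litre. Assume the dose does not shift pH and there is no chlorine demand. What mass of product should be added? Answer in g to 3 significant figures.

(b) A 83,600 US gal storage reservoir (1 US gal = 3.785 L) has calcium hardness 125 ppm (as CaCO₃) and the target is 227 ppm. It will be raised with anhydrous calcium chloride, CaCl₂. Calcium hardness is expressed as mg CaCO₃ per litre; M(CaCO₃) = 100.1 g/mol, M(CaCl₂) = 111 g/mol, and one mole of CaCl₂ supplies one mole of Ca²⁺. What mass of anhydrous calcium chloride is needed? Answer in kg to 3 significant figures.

(a) 427 g; (b) 35.8 kg

(a) [OCl⁻]/[HOCl] = 10^(pH − pKa) = 10^(7.04 − 7.47) = 0.3715; fraction as HOCl = 1/(1 + 0.3715) = 0.7291.
(a) Free chlorine required for 0.88 ppm HOCl: 0.88 / 0.7291 = 1.207 ppm.
(a) FC to add: 1.207 − 0.2 = 1.007 mg/L as Cl₂.
(a) Cl₂ equivalent: 1.007 mg/L × 294,000 L = 296 g.
(a) Product at 69.3% available Cl: 296 / 0.693 = 427.2 g.

(b) Volume: 83,600 US gal × 3.785 L/gal = 316,426 L.
(b) Hardness to add: (227 − 125) = 102 mg/L as CaCO₃ × 316,426 L = 32,280 g as CaCO₃.
(b) Moles of Ca²⁺ (1 mol Ca²⁺ ≡ 1 mol CaCO₃): 32,280 / 100.1 g/mol = 322.4 mol.
(b) Mass of CaCl₂: 322.4 × 111 = 35,790 g.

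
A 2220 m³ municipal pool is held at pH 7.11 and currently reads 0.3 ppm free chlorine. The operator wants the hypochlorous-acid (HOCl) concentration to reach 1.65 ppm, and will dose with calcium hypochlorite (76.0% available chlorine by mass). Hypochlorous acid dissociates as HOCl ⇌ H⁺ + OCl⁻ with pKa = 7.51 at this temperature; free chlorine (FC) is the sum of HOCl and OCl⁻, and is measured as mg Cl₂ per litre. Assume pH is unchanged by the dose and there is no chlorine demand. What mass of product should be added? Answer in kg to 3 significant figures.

5.86 kg

Volume: 2220 m³ = 2,220,000 L.
[OCl⁻]/[HOCl] = 10^(pH − pKa) = 10^(7.11 − 7.51) = 0.3981; fraction as HOCl = 1/(1 + 0.3981) = 0.7153.
Free chlorine required for 1.65 ppm HOCl: 1.65 / 0.7153 = 2.307 ppm.
FC to add: 2.307 − 0.3 = 2.007 mg/L as Cl₂.
Cl₂ equivalent: 2.007 mg/L × 2,220,000 L = 4455 g.
Product at 76.0% available Cl: 4455 / 0.76 = 5862 g.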